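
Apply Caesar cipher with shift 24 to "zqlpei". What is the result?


Caesar cipher: shift "zqlpei" by 24
  'z' (pos 25) + 24 = pos 23 = 'x'
  'q' (pos 16) + 24 = pos 14 = 'o'
  'l' (pos 11) + 24 = pos 9 = 'j'
  'p' (pos 15) + 24 = pos 13 = 'n'
  'e' (pos 4) + 24 = pos 2 = 'c'
  'i' (pos 8) + 24 = pos 6 = 'g'
Result: xojncg

xojncg


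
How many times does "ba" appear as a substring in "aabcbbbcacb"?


Searching for "ba" in "aabcbbbcacb"
Scanning each position:
  Position 0: "aa" => no
  Position 1: "ab" => no
  Position 2: "bc" => no
  Position 3: "cb" => no
  Position 4: "bb" => no
  Position 5: "bb" => no
  Position 6: "bc" => no
  Position 7: "ca" => no
  Position 8: "ac" => no
  Position 9: "cb" => no
Total occurrences: 0

0


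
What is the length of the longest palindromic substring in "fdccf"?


Input: "fdccf"
Checking substrings for palindromes:
  [2:4] "cc" (len 2) => palindrome
Longest palindromic substring: "cc" with length 2

2


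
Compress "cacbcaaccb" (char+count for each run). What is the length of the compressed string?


Input: cacbcaaccb
Runs:
  'c' x 1 => "c1"
  'a' x 1 => "a1"
  'c' x 1 => "c1"
  'b' x 1 => "b1"
  'c' x 1 => "c1"
  'a' x 2 => "a2"
  'c' x 2 => "c2"
  'b' x 1 => "b1"
Compressed: "c1a1c1b1c1a2c2b1"
Compressed length: 16

16


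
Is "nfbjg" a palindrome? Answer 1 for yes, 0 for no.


Input: nfbjg
Reversed: gjbfn
  Compare pos 0 ('n') with pos 4 ('g'): MISMATCH
  Compare pos 1 ('f') with pos 3 ('j'): MISMATCH
Result: not a palindrome

0


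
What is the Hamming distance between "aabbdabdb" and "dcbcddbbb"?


Comparing "aabbdabdb" and "dcbcddbbb" position by position:
  Position 0: 'a' vs 'd' => differ
  Position 1: 'a' vs 'c' => differ
  Position 2: 'b' vs 'b' => same
  Position 3: 'b' vs 'c' => differ
  Position 4: 'd' vs 'd' => same
  Position 5: 'a' vs 'd' => differ
  Position 6: 'b' vs 'b' => same
  Position 7: 'd' vs 'b' => differ
  Position 8: 'b' vs 'b' => same
Total differences (Hamming distance): 5

5


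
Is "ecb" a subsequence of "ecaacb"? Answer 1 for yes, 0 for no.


Check if "ecb" is a subsequence of "ecaacb"
Greedy scan:
  Position 0 ('e'): matches sub[0] = 'e'
  Position 1 ('c'): matches sub[1] = 'c'
  Position 2 ('a'): no match needed
  Position 3 ('a'): no match needed
  Position 4 ('c'): no match needed
  Position 5 ('b'): matches sub[2] = 'b'
All 3 characters matched => is a subsequence

1


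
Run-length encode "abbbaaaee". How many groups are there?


Input: abbbaaaee
Scanning for consecutive runs:
  Group 1: 'a' x 1 (positions 0-0)
  Group 2: 'b' x 3 (positions 1-3)
  Group 3: 'a' x 3 (positions 4-6)
  Group 4: 'e' x 2 (positions 7-8)
Total groups: 4

4


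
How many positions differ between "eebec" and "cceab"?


Comparing "eebec" and "cceab" position by position:
  Position 0: 'e' vs 'c' => DIFFER
  Position 1: 'e' vs 'c' => DIFFER
  Position 2: 'b' vs 'e' => DIFFER
  Position 3: 'e' vs 'a' => DIFFER
  Position 4: 'c' vs 'b' => DIFFER
Positions that differ: 5

5


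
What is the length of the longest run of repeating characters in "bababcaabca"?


Input: "bababcaabca"
Scanning for longest run:
  Position 1 ('a'): new char, reset run to 1
  Position 2 ('b'): new char, reset run to 1
  Position 3 ('a'): new char, reset run to 1
  Position 4 ('b'): new char, reset run to 1
  Position 5 ('c'): new char, reset run to 1
  Position 6 ('a'): new char, reset run to 1
  Position 7 ('a'): continues run of 'a', length=2
  Position 8 ('b'): new char, reset run to 1
  Position 9 ('c'): new char, reset run to 1
  Position 10 ('a'): new char, reset run to 1
Longest run: 'a' with length 2

2


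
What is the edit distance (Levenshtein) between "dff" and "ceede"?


Computing edit distance: "dff" -> "ceede"
DP table:
           c    e    e    d    e
      0    1    2    3    4    5
  d   1    1    2    3    3    4
  f   2    2    2    3    4    4
  f   3    3    3    3    4    5
Edit distance = dp[3][5] = 5

5


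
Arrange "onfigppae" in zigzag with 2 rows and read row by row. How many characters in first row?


Zigzag "onfigppae" into 2 rows:
Placing characters:
  'o' => row 0
  'n' => row 1
  'f' => row 0
  'i' => row 1
  'g' => row 0
  'p' => row 1
  'p' => row 0
  'a' => row 1
  'e' => row 0
Rows:
  Row 0: "ofgpe"
  Row 1: "nipa"
First row length: 5

5


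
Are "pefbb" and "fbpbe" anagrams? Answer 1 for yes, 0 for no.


Strings: "pefbb", "fbpbe"
Sorted first:  bbefp
Sorted second: bbefp
Sorted forms match => anagrams

1


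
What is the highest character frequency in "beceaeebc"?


Input: beceaeebc
Character counts:
  'a': 1
  'b': 2
  'c': 2
  'e': 4
Maximum frequency: 4

4


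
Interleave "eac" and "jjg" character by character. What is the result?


Interleaving "eac" and "jjg":
  Position 0: 'e' from first, 'j' from second => "ej"
  Position 1: 'a' from first, 'j' from second => "aj"
  Position 2: 'c' from first, 'g' from second => "cg"
Result: ejajcg

ejajcg


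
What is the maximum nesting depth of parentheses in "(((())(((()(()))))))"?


Input: "(((())(((()(()))))))"
Tracking depth:
  Position 0 '(': depth becomes 1
  Position 1 '(': depth becomes 2
  Position 2 '(': depth becomes 3
  Position 3 '(': depth becomes 4
  Position 4 ')': depth becomes 3
  Position 5 ')': depth becomes 2
  Position 6 '(': depth becomes 3
  Position 7 '(': depth becomes 4
  Position 8 '(': depth becomes 5
  Position 9 '(': depth becomes 6
  Position 10 ')': depth becomes 5
  Position 11 '(': depth becomes 6
  Position 12 '(': depth becomes 7
  Position 13 ')': depth becomes 6
  Position 14 ')': depth becomes 5
  Position 15 ')': depth becomes 4
  Position 16 ')': depth becomes 3
  Position 17 ')': depth becomes 2
  Position 18 ')': depth becomes 1
  Position 19 ')': depth becomes 0
Maximum depth reached: 7

7


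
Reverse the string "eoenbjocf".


Input: eoenbjocf
Reading characters right to left:
  Position 8: 'f'
  Position 7: 'c'
  Position 6: 'o'
  Position 5: 'j'
  Position 4: 'b'
  Position 3: 'n'
  Position 2: 'e'
  Position 1: 'o'
  Position 0: 'e'
Reversed: fcojbneoe

fcojbneoe


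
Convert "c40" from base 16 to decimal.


Input: "c40" in base 16
Positional expansion:
  Digit 'c' (value 12) x 16^2 = 3072
  Digit '4' (value 4) x 16^1 = 64
  Digit '0' (value 0) x 16^0 = 0
Sum = 3136

3136


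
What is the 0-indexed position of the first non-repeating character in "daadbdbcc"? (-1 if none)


Input: daadbdbcc
Character frequencies:
  'a': 2
  'b': 2
  'c': 2
  'd': 3
Scanning left to right for freq == 1:
  Position 0 ('d'): freq=3, skip
  Position 1 ('a'): freq=2, skip
  Position 2 ('a'): freq=2, skip
  Position 3 ('d'): freq=3, skip
  Position 4 ('b'): freq=2, skip
  Position 5 ('d'): freq=3, skip
  Position 6 ('b'): freq=2, skip
  Position 7 ('c'): freq=2, skip
  Position 8 ('c'): freq=2, skip
  No unique character found => answer = -1

-1


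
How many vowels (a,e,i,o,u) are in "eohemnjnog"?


Input: eohemnjnog
Checking each character:
  'e' at position 0: vowel (running total: 1)
  'o' at position 1: vowel (running total: 2)
  'h' at position 2: consonant
  'e' at position 3: vowel (running total: 3)
  'm' at position 4: consonant
  'n' at position 5: consonant
  'j' at position 6: consonant
  'n' at position 7: consonant
  'o' at position 8: vowel (running total: 4)
  'g' at position 9: consonant
Total vowels: 4

4


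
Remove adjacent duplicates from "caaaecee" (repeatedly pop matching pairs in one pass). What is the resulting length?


Input: caaaecee
Stack-based adjacent duplicate removal:
  Read 'c': push. Stack: c
  Read 'a': push. Stack: ca
  Read 'a': matches stack top 'a' => pop. Stack: c
  Read 'a': push. Stack: ca
  Read 'e': push. Stack: cae
  Read 'c': push. Stack: caec
  Read 'e': push. Stack: caece
  Read 'e': matches stack top 'e' => pop. Stack: caec
Final stack: "caec" (length 4)

4


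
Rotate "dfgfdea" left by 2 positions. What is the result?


Input: "dfgfdea", rotate left by 2
First 2 characters: "df"
Remaining characters: "gfdea"
Concatenate remaining + first: "gfdea" + "df" = "gfdeadf"

gfdeadf


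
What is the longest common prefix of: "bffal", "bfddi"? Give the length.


Words: bffal, bfddi
  Position 0: all 'b' => match
  Position 1: all 'f' => match
  Position 2: ('f', 'd') => mismatch, stop
LCP = "bf" (length 2)

2


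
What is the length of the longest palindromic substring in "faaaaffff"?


Input: "faaaaffff"
Checking substrings for palindromes:
  [0:6] "faaaaf" (len 6) => palindrome
  [1:5] "aaaa" (len 4) => palindrome
  [5:9] "ffff" (len 4) => palindrome
  [1:4] "aaa" (len 3) => palindrome
  [2:5] "aaa" (len 3) => palindrome
  [5:8] "fff" (len 3) => palindrome
Longest palindromic substring: "faaaaf" with length 6

6


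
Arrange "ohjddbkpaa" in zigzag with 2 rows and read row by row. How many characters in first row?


Zigzag "ohjddbkpaa" into 2 rows:
Placing characters:
  'o' => row 0
  'h' => row 1
  'j' => row 0
  'd' => row 1
  'd' => row 0
  'b' => row 1
  'k' => row 0
  'p' => row 1
  'a' => row 0
  'a' => row 1
Rows:
  Row 0: "ojdka"
  Row 1: "hdbpa"
First row length: 5

5


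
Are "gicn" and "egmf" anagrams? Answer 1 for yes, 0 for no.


Strings: "gicn", "egmf"
Sorted first:  cgin
Sorted second: efgm
Differ at position 0: 'c' vs 'e' => not anagrams

0


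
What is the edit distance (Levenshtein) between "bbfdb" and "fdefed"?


Computing edit distance: "bbfdb" -> "fdefed"
DP table:
           f    d    e    f    e    d
      0    1    2    3    4    5    6
  b   1    1    2    3    4    5    6
  b   2    2    2    3    4    5    6
  f   3    2    3    3    3    4    5
  d   4    3    2    3    4    4    4
  b   5    4    3    3    4    5    5
Edit distance = dp[5][6] = 5

5


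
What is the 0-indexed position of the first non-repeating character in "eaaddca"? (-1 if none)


Input: eaaddca
Character frequencies:
  'a': 3
  'c': 1
  'd': 2
  'e': 1
Scanning left to right for freq == 1:
  Position 0 ('e'): unique! => answer = 0

0


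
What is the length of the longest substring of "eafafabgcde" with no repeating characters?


Input: "eafafabgcde"
Sliding window (track last position of each char):
  Position 0 ('e'): window [0,0] length 1 -- new best
  Position 1 ('a'): window [0,1] length 2 -- new best
  Position 2 ('f'): window [0,2] length 3 -- new best
  Position 3 ('a'): repeat (last at 1), move window start to 2
  Position 3 ('a'): window [2,3] length 2
  Position 4 ('f'): repeat (last at 2), move window start to 3
  Position 4 ('f'): window [3,4] length 2
  Position 5 ('a'): repeat (last at 3), move window start to 4
  Position 5 ('a'): window [4,5] length 2
  Position 6 ('b'): window [4,6] length 3
  Position 7 ('g'): window [4,7] length 4 -- new best
  Position 8 ('c'): window [4,8] length 5 -- new best
  Position 9 ('d'): window [4,9] length 6 -- new best
  Position 10 ('e'): window [4,10] length 7 -- new best
Longest substring with no repeats: "fabgcde" with length 7

7


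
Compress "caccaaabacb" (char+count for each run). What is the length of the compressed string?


Input: caccaaabacb
Runs:
  'c' x 1 => "c1"
  'a' x 1 => "a1"
  'c' x 2 => "c2"
  'a' x 3 => "a3"
  'b' x 1 => "b1"
  'a' x 1 => "a1"
  'c' x 1 => "c1"
  'b' x 1 => "b1"
Compressed: "c1a1c2a3b1a1c1b1"
Compressed length: 16

16


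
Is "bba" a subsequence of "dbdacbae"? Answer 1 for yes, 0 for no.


Check if "bba" is a subsequence of "dbdacbae"
Greedy scan:
  Position 0 ('d'): no match needed
  Position 1 ('b'): matches sub[0] = 'b'
  Position 2 ('d'): no match needed
  Position 3 ('a'): no match needed
  Position 4 ('c'): no match needed
  Position 5 ('b'): matches sub[1] = 'b'
  Position 6 ('a'): matches sub[2] = 'a'
  Position 7 ('e'): no match needed
All 3 characters matched => is a subsequence

1


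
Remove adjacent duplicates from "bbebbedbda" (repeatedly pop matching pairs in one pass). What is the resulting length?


Input: bbebbedbda
Stack-based adjacent duplicate removal:
  Read 'b': push. Stack: b
  Read 'b': matches stack top 'b' => pop. Stack: (empty)
  Read 'e': push. Stack: e
  Read 'b': push. Stack: eb
  Read 'b': matches stack top 'b' => pop. Stack: e
  Read 'e': matches stack top 'e' => pop. Stack: (empty)
  Read 'd': push. Stack: d
  Read 'b': push. Stack: db
  Read 'd': push. Stack: dbd
  Read 'a': push. Stack: dbda
Final stack: "dbda" (length 4)

4


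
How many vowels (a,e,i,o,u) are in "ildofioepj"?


Input: ildofioepj
Checking each character:
  'i' at position 0: vowel (running total: 1)
  'l' at position 1: consonant
  'd' at position 2: consonant
  'o' at position 3: vowel (running total: 2)
  'f' at position 4: consonant
  'i' at position 5: vowel (running total: 3)
  'o' at position 6: vowel (running total: 4)
  'e' at position 7: vowel (running total: 5)
  'p' at position 8: consonant
  'j' at position 9: consonant
Total vowels: 5

5


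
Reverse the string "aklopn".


Input: aklopn
Reading characters right to left:
  Position 5: 'n'
  Position 4: 'p'
  Position 3: 'o'
  Position 2: 'l'
  Position 1: 'k'
  Position 0: 'a'
Reversed: npolka

npolka


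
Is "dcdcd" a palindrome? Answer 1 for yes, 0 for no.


Input: dcdcd
Reversed: dcdcd
  Compare pos 0 ('d') with pos 4 ('d'): match
  Compare pos 1 ('c') with pos 3 ('c'): match
Result: palindrome

1


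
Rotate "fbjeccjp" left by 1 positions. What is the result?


Input: "fbjeccjp", rotate left by 1
First 1 characters: "f"
Remaining characters: "bjeccjp"
Concatenate remaining + first: "bjeccjp" + "f" = "bjeccjpf"

bjeccjpf


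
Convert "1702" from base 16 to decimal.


Input: "1702" in base 16
Positional expansion:
  Digit '1' (value 1) x 16^3 = 4096
  Digit '7' (value 7) x 16^2 = 1792
  Digit '0' (value 0) x 16^1 = 0
  Digit '2' (value 2) x 16^0 = 2
Sum = 5890

5890


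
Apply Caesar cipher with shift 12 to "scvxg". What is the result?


Caesar cipher: shift "scvxg" by 12
  's' (pos 18) + 12 = pos 4 = 'e'
  'c' (pos 2) + 12 = pos 14 = 'o'
  'v' (pos 21) + 12 = pos 7 = 'h'
  'x' (pos 23) + 12 = pos 9 = 'j'
  'g' (pos 6) + 12 = pos 18 = 's'
Result: eohjs

eohjs


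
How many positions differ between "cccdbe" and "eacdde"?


Comparing "cccdbe" and "eacdde" position by position:
  Position 0: 'c' vs 'e' => DIFFER
  Position 1: 'c' vs 'a' => DIFFER
  Position 2: 'c' vs 'c' => same
  Position 3: 'd' vs 'd' => same
  Position 4: 'b' vs 'd' => DIFFER
  Position 5: 'e' vs 'e' => same
Positions that differ: 3

3


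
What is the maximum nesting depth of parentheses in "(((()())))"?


Input: "(((()())))"
Tracking depth:
  Position 0 '(': depth becomes 1
  Position 1 '(': depth becomes 2
  Position 2 '(': depth becomes 3
  Position 3 '(': depth becomes 4
  Position 4 ')': depth becomes 3
  Position 5 '(': depth becomes 4
  Position 6 ')': depth becomes 3
  Position 7 ')': depth becomes 2
  Position 8 ')': depth becomes 1
  Position 9 ')': depth becomes 0
Maximum depth reached: 4

4


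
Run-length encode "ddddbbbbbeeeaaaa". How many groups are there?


Input: ddddbbbbbeeeaaaa
Scanning for consecutive runs:
  Group 1: 'd' x 4 (positions 0-3)
  Group 2: 'b' x 5 (positions 4-8)
  Group 3: 'e' x 3 (positions 9-11)
  Group 4: 'a' x 4 (positions 12-15)
Total groups: 4

4


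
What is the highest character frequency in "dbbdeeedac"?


Input: dbbdeeedac
Character counts:
  'a': 1
  'b': 2
  'c': 1
  'd': 3
  'e': 3
Maximum frequency: 3

3


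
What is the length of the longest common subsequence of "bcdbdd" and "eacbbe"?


LCS of "bcdbdd" and "eacbbe"
DP table:
           e    a    c    b    b    e
      0    0    0    0    0    0    0
  b   0    0    0    0    1    1    1
  c   0    0    0    1    1    1    1
  d   0    0    0    1    1    1    1
  b   0    0    0    1    2    2    2
  d   0    0    0    1    2    2    2
  d   0    0    0    1    2    2    2
LCS length = dp[6][6] = 2

2


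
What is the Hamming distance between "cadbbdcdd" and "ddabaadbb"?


Comparing "cadbbdcdd" and "ddabaadbb" position by position:
  Position 0: 'c' vs 'd' => differ
  Position 1: 'a' vs 'd' => differ
  Position 2: 'd' vs 'a' => differ
  Position 3: 'b' vs 'b' => same
  Position 4: 'b' vs 'a' => differ
  Position 5: 'd' vs 'a' => differ
  Position 6: 'c' vs 'd' => differ
  Position 7: 'd' vs 'b' => differ
  Position 8: 'd' vs 'b' => differ
Total differences (Hamming distance): 8

8


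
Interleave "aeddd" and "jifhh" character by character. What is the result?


Interleaving "aeddd" and "jifhh":
  Position 0: 'a' from first, 'j' from second => "aj"
  Position 1: 'e' from first, 'i' from second => "ei"
  Position 2: 'd' from first, 'f' from second => "df"
  Position 3: 'd' from first, 'h' from second => "dh"
  Position 4: 'd' from first, 'h' from second => "dh"
Result: ajeidfdhdh

ajeidfdhdh


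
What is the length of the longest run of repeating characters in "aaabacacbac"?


Input: "aaabacacbac"
Scanning for longest run:
  Position 1 ('a'): continues run of 'a', length=2
  Position 2 ('a'): continues run of 'a', length=3
  Position 3 ('b'): new char, reset run to 1
  Position 4 ('a'): new char, reset run to 1
  Position 5 ('c'): new char, reset run to 1
  Position 6 ('a'): new char, reset run to 1
  Position 7 ('c'): new char, reset run to 1
  Position 8 ('b'): new char, reset run to 1
  Position 9 ('a'): new char, reset run to 1
  Position 10 ('c'): new char, reset run to 1
Longest run: 'a' with length 3

3


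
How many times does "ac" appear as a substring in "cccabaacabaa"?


Searching for "ac" in "cccabaacabaa"
Scanning each position:
  Position 0: "cc" => no
  Position 1: "cc" => no
  Position 2: "ca" => no
  Position 3: "ab" => no
  Position 4: "ba" => no
  Position 5: "aa" => no
  Position 6: "ac" => MATCH
  Position 7: "ca" => no
  Position 8: "ab" => no
  Position 9: "ba" => no
  Position 10: "aa" => no
Total occurrences: 1

1


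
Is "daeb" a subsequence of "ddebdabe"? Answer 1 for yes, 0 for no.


Check if "daeb" is a subsequence of "ddebdabe"
Greedy scan:
  Position 0 ('d'): matches sub[0] = 'd'
  Position 1 ('d'): no match needed
  Position 2 ('e'): no match needed
  Position 3 ('b'): no match needed
  Position 4 ('d'): no match needed
  Position 5 ('a'): matches sub[1] = 'a'
  Position 6 ('b'): no match needed
  Position 7 ('e'): matches sub[2] = 'e'
Only matched 3/4 characters => not a subsequence

0


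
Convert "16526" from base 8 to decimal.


Input: "16526" in base 8
Positional expansion:
  Digit '1' (value 1) x 8^4 = 4096
  Digit '6' (value 6) x 8^3 = 3072
  Digit '5' (value 5) x 8^2 = 320
  Digit '2' (value 2) x 8^1 = 16
  Digit '6' (value 6) x 8^0 = 6
Sum = 7510

7510


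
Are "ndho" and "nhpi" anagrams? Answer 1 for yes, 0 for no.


Strings: "ndho", "nhpi"
Sorted first:  dhno
Sorted second: hinp
Differ at position 0: 'd' vs 'h' => not anagrams

0


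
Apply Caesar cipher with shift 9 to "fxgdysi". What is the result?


Caesar cipher: shift "fxgdysi" by 9
  'f' (pos 5) + 9 = pos 14 = 'o'
  'x' (pos 23) + 9 = pos 6 = 'g'
  'g' (pos 6) + 9 = pos 15 = 'p'
  'd' (pos 3) + 9 = pos 12 = 'm'
  'y' (pos 24) + 9 = pos 7 = 'h'
  's' (pos 18) + 9 = pos 1 = 'b'
  'i' (pos 8) + 9 = pos 17 = 'r'
Result: ogpmhbr

ogpmhbr


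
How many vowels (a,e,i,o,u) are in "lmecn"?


Input: lmecn
Checking each character:
  'l' at position 0: consonant
  'm' at position 1: consonant
  'e' at position 2: vowel (running total: 1)
  'c' at position 3: consonant
  'n' at position 4: consonant
Total vowels: 1

1


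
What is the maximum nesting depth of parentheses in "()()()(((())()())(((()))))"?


Input: "()()()(((())()())(((()))))"
Tracking depth:
  Position 0 '(': depth becomes 1
  Position 1 ')': depth becomes 0
  Position 2 '(': depth becomes 1
  Position 3 ')': depth becomes 0
  Position 4 '(': depth becomes 1
  Position 5 ')': depth becomes 0
  Position 6 '(': depth becomes 1
  Position 7 '(': depth becomes 2
  Position 8 '(': depth becomes 3
  Position 9 '(': depth becomes 4
  Position 10 ')': depth becomes 3
  Position 11 ')': depth becomes 2
  Position 12 '(': depth becomes 3
  Position 13 ')': depth becomes 2
  Position 14 '(': depth becomes 3
  Position 15 ')': depth becomes 2
  Position 16 ')': depth becomes 1
  Position 17 '(': depth becomes 2
  Position 18 '(': depth becomes 3
  Position 19 '(': depth becomes 4
  Position 20 '(': depth becomes 5
  Position 21 ')': depth becomes 4
  Position 22 ')': depth becomes 3
  Position 23 ')': depth becomes 2
  Position 24 ')': depth becomes 1
  Position 25 ')': depth becomes 0
Maximum depth reached: 5

5


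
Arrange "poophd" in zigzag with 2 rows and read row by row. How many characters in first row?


Zigzag "poophd" into 2 rows:
Placing characters:
  'p' => row 0
  'o' => row 1
  'o' => row 0
  'p' => row 1
  'h' => row 0
  'd' => row 1
Rows:
  Row 0: "poh"
  Row 1: "opd"
First row length: 3

3


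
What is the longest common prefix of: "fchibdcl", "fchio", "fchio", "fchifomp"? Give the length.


Words: fchibdcl, fchio, fchio, fchifomp
  Position 0: all 'f' => match
  Position 1: all 'c' => match
  Position 2: all 'h' => match
  Position 3: all 'i' => match
  Position 4: ('b', 'o', 'o', 'f') => mismatch, stop
LCP = "fchi" (length 4)

4


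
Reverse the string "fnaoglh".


Input: fnaoglh
Reading characters right to left:
  Position 6: 'h'
  Position 5: 'l'
  Position 4: 'g'
  Position 3: 'o'
  Position 2: 'a'
  Position 1: 'n'
  Position 0: 'f'
Reversed: hlgoanf

hlgoanf


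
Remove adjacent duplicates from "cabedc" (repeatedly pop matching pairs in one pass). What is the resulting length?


Input: cabedc
Stack-based adjacent duplicate removal:
  Read 'c': push. Stack: c
  Read 'a': push. Stack: ca
  Read 'b': push. Stack: cab
  Read 'e': push. Stack: cabe
  Read 'd': push. Stack: cabed
  Read 'c': push. Stack: cabedc
Final stack: "cabedc" (length 6)

6


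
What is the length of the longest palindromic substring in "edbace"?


Input: "edbace"
Checking substrings for palindromes:
  No multi-char palindromic substrings found
Longest palindromic substring: "e" with length 1

1


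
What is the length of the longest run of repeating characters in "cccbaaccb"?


Input: "cccbaaccb"
Scanning for longest run:
  Position 1 ('c'): continues run of 'c', length=2
  Position 2 ('c'): continues run of 'c', length=3
  Position 3 ('b'): new char, reset run to 1
  Position 4 ('a'): new char, reset run to 1
  Position 5 ('a'): continues run of 'a', length=2
  Position 6 ('c'): new char, reset run to 1
  Position 7 ('c'): continues run of 'c', length=2
  Position 8 ('b'): new char, reset run to 1
Longest run: 'c' with length 3

3


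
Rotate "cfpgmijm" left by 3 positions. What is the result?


Input: "cfpgmijm", rotate left by 3
First 3 characters: "cfp"
Remaining characters: "gmijm"
Concatenate remaining + first: "gmijm" + "cfp" = "gmijmcfp"

gmijmcfp


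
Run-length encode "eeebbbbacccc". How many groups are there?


Input: eeebbbbacccc
Scanning for consecutive runs:
  Group 1: 'e' x 3 (positions 0-2)
  Group 2: 'b' x 4 (positions 3-6)
  Group 3: 'a' x 1 (positions 7-7)
  Group 4: 'c' x 4 (positions 8-11)
Total groups: 4

4


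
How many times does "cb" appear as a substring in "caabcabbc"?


Searching for "cb" in "caabcabbc"
Scanning each position:
  Position 0: "ca" => no
  Position 1: "aa" => no
  Position 2: "ab" => no
  Position 3: "bc" => no
  Position 4: "ca" => no
  Position 5: "ab" => no
  Position 6: "bb" => no
  Position 7: "bc" => no
Total occurrences: 0

0


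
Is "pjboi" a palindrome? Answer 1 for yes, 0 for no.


Input: pjboi
Reversed: iobjp
  Compare pos 0 ('p') with pos 4 ('i'): MISMATCH
  Compare pos 1 ('j') with pos 3 ('o'): MISMATCH
Result: not a palindrome

0


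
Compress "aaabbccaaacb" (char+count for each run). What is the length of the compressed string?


Input: aaabbccaaacb
Runs:
  'a' x 3 => "a3"
  'b' x 2 => "b2"
  'c' x 2 => "c2"
  'a' x 3 => "a3"
  'c' x 1 => "c1"
  'b' x 1 => "b1"
Compressed: "a3b2c2a3c1b1"
Compressed length: 12

12


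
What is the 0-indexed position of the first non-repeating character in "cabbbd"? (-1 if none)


Input: cabbbd
Character frequencies:
  'a': 1
  'b': 3
  'c': 1
  'd': 1
Scanning left to right for freq == 1:
  Position 0 ('c'): unique! => answer = 0

0


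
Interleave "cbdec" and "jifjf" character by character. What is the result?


Interleaving "cbdec" and "jifjf":
  Position 0: 'c' from first, 'j' from second => "cj"
  Position 1: 'b' from first, 'i' from second => "bi"
  Position 2: 'd' from first, 'f' from second => "df"
  Position 3: 'e' from first, 'j' from second => "ej"
  Position 4: 'c' from first, 'f' from second => "cf"
Result: cjbidfejcf

cjbidfejcf


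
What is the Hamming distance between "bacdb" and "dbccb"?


Comparing "bacdb" and "dbccb" position by position:
  Position 0: 'b' vs 'd' => differ
  Position 1: 'a' vs 'b' => differ
  Position 2: 'c' vs 'c' => same
  Position 3: 'd' vs 'c' => differ
  Position 4: 'b' vs 'b' => same
Total differences (Hamming distance): 3

3


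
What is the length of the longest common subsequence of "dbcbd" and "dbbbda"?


LCS of "dbcbd" and "dbbbda"
DP table:
           d    b    b    b    d    a
      0    0    0    0    0    0    0
  d   0    1    1    1    1    1    1
  b   0    1    2    2    2    2    2
  c   0    1    2    2    2    2    2
  b   0    1    2    3    3    3    3
  d   0    1    2    3    3    4    4
LCS length = dp[5][6] = 4

4


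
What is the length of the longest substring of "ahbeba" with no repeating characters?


Input: "ahbeba"
Sliding window (track last position of each char):
  Position 0 ('a'): window [0,0] length 1 -- new best
  Position 1 ('h'): window [0,1] length 2 -- new best
  Position 2 ('b'): window [0,2] length 3 -- new best
  Position 3 ('e'): window [0,3] length 4 -- new best
  Position 4 ('b'): repeat (last at 2), move window start to 3
  Position 4 ('b'): window [3,4] length 2
  Position 5 ('a'): window [3,5] length 3
Longest substring with no repeats: "ahbe" with length 4

4


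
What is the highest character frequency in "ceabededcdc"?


Input: ceabededcdc
Character counts:
  'a': 1
  'b': 1
  'c': 3
  'd': 3
  'e': 3
Maximum frequency: 3

3


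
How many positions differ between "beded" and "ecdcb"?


Comparing "beded" and "ecdcb" position by position:
  Position 0: 'b' vs 'e' => DIFFER
  Position 1: 'e' vs 'c' => DIFFER
  Position 2: 'd' vs 'd' => same
  Position 3: 'e' vs 'c' => DIFFER
  Position 4: 'd' vs 'b' => DIFFER
Positions that differ: 4

4


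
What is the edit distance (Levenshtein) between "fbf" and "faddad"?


Computing edit distance: "fbf" -> "faddad"
DP table:
           f    a    d    d    a    d
      0    1    2    3    4    5    6
  f   1    0    1    2    3    4    5
  b   2    1    1    2    3    4    5
  f   3    2    2    2    3    4    5
Edit distance = dp[3][6] = 5

5


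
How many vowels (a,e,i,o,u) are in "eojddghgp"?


Input: eojddghgp
Checking each character:
  'e' at position 0: vowel (running total: 1)
  'o' at position 1: vowel (running total: 2)
  'j' at position 2: consonant
  'd' at position 3: consonant
  'd' at position 4: consonant
  'g' at position 5: consonant
  'h' at position 6: consonant
  'g' at position 7: consonant
  'p' at position 8: consonant
Total vowels: 2

2


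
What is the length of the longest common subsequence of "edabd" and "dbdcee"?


LCS of "edabd" and "dbdcee"
DP table:
           d    b    d    c    e    e
      0    0    0    0    0    0    0
  e   0    0    0    0    0    1    1
  d   0    1    1    1    1    1    1
  a   0    1    1    1    1    1    1
  b   0    1    2    2    2    2    2
  d   0    1    2    3    3    3    3
LCS length = dp[5][6] = 3

3


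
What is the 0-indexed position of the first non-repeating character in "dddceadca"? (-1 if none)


Input: dddceadca
Character frequencies:
  'a': 2
  'c': 2
  'd': 4
  'e': 1
Scanning left to right for freq == 1:
  Position 0 ('d'): freq=4, skip
  Position 1 ('d'): freq=4, skip
  Position 2 ('d'): freq=4, skip
  Position 3 ('c'): freq=2, skip
  Position 4 ('e'): unique! => answer = 4

4


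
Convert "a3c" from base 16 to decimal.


Input: "a3c" in base 16
Positional expansion:
  Digit 'a' (value 10) x 16^2 = 2560
  Digit '3' (value 3) x 16^1 = 48
  Digit 'c' (value 12) x 16^0 = 12
Sum = 2620

2620


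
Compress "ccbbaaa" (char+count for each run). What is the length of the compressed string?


Input: ccbbaaa
Runs:
  'c' x 2 => "c2"
  'b' x 2 => "b2"
  'a' x 3 => "a3"
Compressed: "c2b2a3"
Compressed length: 6

6


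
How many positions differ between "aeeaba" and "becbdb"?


Comparing "aeeaba" and "becbdb" position by position:
  Position 0: 'a' vs 'b' => DIFFER
  Position 1: 'e' vs 'e' => same
  Position 2: 'e' vs 'c' => DIFFER
  Position 3: 'a' vs 'b' => DIFFER
  Position 4: 'b' vs 'd' => DIFFER
  Position 5: 'a' vs 'b' => DIFFER
Positions that differ: 5

5


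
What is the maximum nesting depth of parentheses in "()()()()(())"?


Input: "()()()()(())"
Tracking depth:
  Position 0 '(': depth becomes 1
  Position 1 ')': depth becomes 0
  Position 2 '(': depth becomes 1
  Position 3 ')': depth becomes 0
  Position 4 '(': depth becomes 1
  Position 5 ')': depth becomes 0
  Position 6 '(': depth becomes 1
  Position 7 ')': depth becomes 0
  Position 8 '(': depth becomes 1
  Position 9 '(': depth becomes 2
  Position 10 ')': depth becomes 1
  Position 11 ')': depth becomes 0
Maximum depth reached: 2

2


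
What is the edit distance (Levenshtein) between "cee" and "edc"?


Computing edit distance: "cee" -> "edc"
DP table:
           e    d    c
      0    1    2    3
  c   1    1    2    2
  e   2    1    2    3
  e   3    2    2    3
Edit distance = dp[3][3] = 3

3


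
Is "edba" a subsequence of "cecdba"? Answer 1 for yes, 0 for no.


Check if "edba" is a subsequence of "cecdba"
Greedy scan:
  Position 0 ('c'): no match needed
  Position 1 ('e'): matches sub[0] = 'e'
  Position 2 ('c'): no match needed
  Position 3 ('d'): matches sub[1] = 'd'
  Position 4 ('b'): matches sub[2] = 'b'
  Position 5 ('a'): matches sub[3] = 'a'
All 4 characters matched => is a subsequence

1


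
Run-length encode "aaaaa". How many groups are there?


Input: aaaaa
Scanning for consecutive runs:
  Group 1: 'a' x 5 (positions 0-4)
Total groups: 1

1


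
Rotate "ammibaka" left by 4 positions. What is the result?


Input: "ammibaka", rotate left by 4
First 4 characters: "ammi"
Remaining characters: "baka"
Concatenate remaining + first: "baka" + "ammi" = "bakaammi"

bakaammi


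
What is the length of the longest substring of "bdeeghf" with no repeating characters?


Input: "bdeeghf"
Sliding window (track last position of each char):
  Position 0 ('b'): window [0,0] length 1 -- new best
  Position 1 ('d'): window [0,1] length 2 -- new best
  Position 2 ('e'): window [0,2] length 3 -- new best
  Position 3 ('e'): repeat (last at 2), move window start to 3
  Position 3 ('e'): window [3,3] length 1
  Position 4 ('g'): window [3,4] length 2
  Position 5 ('h'): window [3,5] length 3
  Position 6 ('f'): window [3,6] length 4 -- new best
Longest substring with no repeats: "eghf" with length 4

4


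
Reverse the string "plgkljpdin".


Input: plgkljpdin
Reading characters right to left:
  Position 9: 'n'
  Position 8: 'i'
  Position 7: 'd'
  Position 6: 'p'
  Position 5: 'j'
  Position 4: 'l'
  Position 3: 'k'
  Position 2: 'g'
  Position 1: 'l'
  Position 0: 'p'
Reversed: nidpjlkglp

nidpjlkglp


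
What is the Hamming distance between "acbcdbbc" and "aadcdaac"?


Comparing "acbcdbbc" and "aadcdaac" position by position:
  Position 0: 'a' vs 'a' => same
  Position 1: 'c' vs 'a' => differ
  Position 2: 'b' vs 'd' => differ
  Position 3: 'c' vs 'c' => same
  Position 4: 'd' vs 'd' => same
  Position 5: 'b' vs 'a' => differ
  Position 6: 'b' vs 'a' => differ
  Position 7: 'c' vs 'c' => same
Total differences (Hamming distance): 4

4


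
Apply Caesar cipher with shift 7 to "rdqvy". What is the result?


Caesar cipher: shift "rdqvy" by 7
  'r' (pos 17) + 7 = pos 24 = 'y'
  'd' (pos 3) + 7 = pos 10 = 'k'
  'q' (pos 16) + 7 = pos 23 = 'x'
  'v' (pos 21) + 7 = pos 2 = 'c'
  'y' (pos 24) + 7 = pos 5 = 'f'
Result: ykxcf

ykxcf


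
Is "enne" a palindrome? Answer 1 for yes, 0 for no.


Input: enne
Reversed: enne
  Compare pos 0 ('e') with pos 3 ('e'): match
  Compare pos 1 ('n') with pos 2 ('n'): match
Result: palindrome

1


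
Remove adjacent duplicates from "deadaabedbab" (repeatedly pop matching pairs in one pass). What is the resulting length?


Input: deadaabedbab
Stack-based adjacent duplicate removal:
  Read 'd': push. Stack: d
  Read 'e': push. Stack: de
  Read 'a': push. Stack: dea
  Read 'd': push. Stack: dead
  Read 'a': push. Stack: deada
  Read 'a': matches stack top 'a' => pop. Stack: dead
  Read 'b': push. Stack: deadb
  Read 'e': push. Stack: deadbe
  Read 'd': push. Stack: deadbed
  Read 'b': push. Stack: deadbedb
  Read 'a': push. Stack: deadbedba
  Read 'b': push. Stack: deadbedbab
Final stack: "deadbedbab" (length 10)

10


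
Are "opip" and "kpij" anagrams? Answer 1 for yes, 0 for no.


Strings: "opip", "kpij"
Sorted first:  iopp
Sorted second: ijkp
Differ at position 1: 'o' vs 'j' => not anagrams

0


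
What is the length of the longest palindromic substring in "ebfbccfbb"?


Input: "ebfbccfbb"
Checking substrings for palindromes:
  [1:4] "bfb" (len 3) => palindrome
  [4:6] "cc" (len 2) => palindrome
  [7:9] "bb" (len 2) => palindrome
Longest palindromic substring: "bfb" with length 3

3


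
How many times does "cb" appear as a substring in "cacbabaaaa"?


Searching for "cb" in "cacbabaaaa"
Scanning each position:
  Position 0: "ca" => no
  Position 1: "ac" => no
  Position 2: "cb" => MATCH
  Position 3: "ba" => no
  Position 4: "ab" => no
  Position 5: "ba" => no
  Position 6: "aa" => no
  Position 7: "aa" => no
  Position 8: "aa" => no
Total occurrences: 1

1


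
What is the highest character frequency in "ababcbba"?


Input: ababcbba
Character counts:
  'a': 3
  'b': 4
  'c': 1
Maximum frequency: 4

4


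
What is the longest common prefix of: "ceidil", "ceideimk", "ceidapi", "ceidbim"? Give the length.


Words: ceidil, ceideimk, ceidapi, ceidbim
  Position 0: all 'c' => match
  Position 1: all 'e' => match
  Position 2: all 'i' => match
  Position 3: all 'd' => match
  Position 4: ('i', 'e', 'a', 'b') => mismatch, stop
LCP = "ceid" (length 4)

4


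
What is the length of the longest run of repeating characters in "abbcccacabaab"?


Input: "abbcccacabaab"
Scanning for longest run:
  Position 1 ('b'): new char, reset run to 1
  Position 2 ('b'): continues run of 'b', length=2
  Position 3 ('c'): new char, reset run to 1
  Position 4 ('c'): continues run of 'c', length=2
  Position 5 ('c'): continues run of 'c', length=3
  Position 6 ('a'): new char, reset run to 1
  Position 7 ('c'): new char, reset run to 1
  Position 8 ('a'): new char, reset run to 1
  Position 9 ('b'): new char, reset run to 1
  Position 10 ('a'): new char, reset run to 1
  Position 11 ('a'): continues run of 'a', length=2
  Position 12 ('b'): new char, reset run to 1
Longest run: 'c' with length 3

3


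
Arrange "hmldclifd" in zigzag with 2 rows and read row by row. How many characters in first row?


Zigzag "hmldclifd" into 2 rows:
Placing characters:
  'h' => row 0
  'm' => row 1
  'l' => row 0
  'd' => row 1
  'c' => row 0
  'l' => row 1
  'i' => row 0
  'f' => row 1
  'd' => row 0
Rows:
  Row 0: "hlcid"
  Row 1: "mdlf"
First row length: 5

5


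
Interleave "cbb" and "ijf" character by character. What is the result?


Interleaving "cbb" and "ijf":
  Position 0: 'c' from first, 'i' from second => "ci"
  Position 1: 'b' from first, 'j' from second => "bj"
  Position 2: 'b' from first, 'f' from second => "bf"
Result: cibjbf

cibjbf


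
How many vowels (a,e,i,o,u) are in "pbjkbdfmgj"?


Input: pbjkbdfmgj
Checking each character:
  'p' at position 0: consonant
  'b' at position 1: consonant
  'j' at position 2: consonant
  'k' at position 3: consonant
  'b' at position 4: consonant
  'd' at position 5: consonant
  'f' at position 6: consonant
  'm' at position 7: consonant
  'g' at position 8: consonant
  'j' at position 9: consonant
Total vowels: 0

0


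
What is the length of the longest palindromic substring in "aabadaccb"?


Input: "aabadaccb"
Checking substrings for palindromes:
  [1:4] "aba" (len 3) => palindrome
  [3:6] "ada" (len 3) => palindrome
  [0:2] "aa" (len 2) => palindrome
  [6:8] "cc" (len 2) => palindrome
Longest palindromic substring: "aba" with length 3

3


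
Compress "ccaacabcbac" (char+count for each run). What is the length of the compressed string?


Input: ccaacabcbac
Runs:
  'c' x 2 => "c2"
  'a' x 2 => "a2"
  'c' x 1 => "c1"
  'a' x 1 => "a1"
  'b' x 1 => "b1"
  'c' x 1 => "c1"
  'b' x 1 => "b1"
  'a' x 1 => "a1"
  'c' x 1 => "c1"
Compressed: "c2a2c1a1b1c1b1a1c1"
Compressed length: 18

18


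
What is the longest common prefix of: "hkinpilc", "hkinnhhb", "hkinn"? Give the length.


Words: hkinpilc, hkinnhhb, hkinn
  Position 0: all 'h' => match
  Position 1: all 'k' => match
  Position 2: all 'i' => match
  Position 3: all 'n' => match
  Position 4: ('p', 'n', 'n') => mismatch, stop
LCP = "hkin" (length 4)

4


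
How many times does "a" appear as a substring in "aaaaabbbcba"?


Searching for "a" in "aaaaabbbcba"
Scanning each position:
  Position 0: "a" => MATCH
  Position 1: "a" => MATCH
  Position 2: "a" => MATCH
  Position 3: "a" => MATCH
  Position 4: "a" => MATCH
  Position 5: "b" => no
  Position 6: "b" => no
  Position 7: "b" => no
  Position 8: "c" => no
  Position 9: "b" => no
  Position 10: "a" => MATCH
Total occurrences: 6

6


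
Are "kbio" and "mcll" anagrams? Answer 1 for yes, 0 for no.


Strings: "kbio", "mcll"
Sorted first:  biko
Sorted second: cllm
Differ at position 0: 'b' vs 'c' => not anagrams

0


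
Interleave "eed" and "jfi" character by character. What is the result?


Interleaving "eed" and "jfi":
  Position 0: 'e' from first, 'j' from second => "ej"
  Position 1: 'e' from first, 'f' from second => "ef"
  Position 2: 'd' from first, 'i' from second => "di"
Result: ejefdi

ejefdi


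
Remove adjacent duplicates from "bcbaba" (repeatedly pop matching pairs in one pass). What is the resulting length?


Input: bcbaba
Stack-based adjacent duplicate removal:
  Read 'b': push. Stack: b
  Read 'c': push. Stack: bc
  Read 'b': push. Stack: bcb
  Read 'a': push. Stack: bcba
  Read 'b': push. Stack: bcbab
  Read 'a': push. Stack: bcbaba
Final stack: "bcbaba" (length 6)

6


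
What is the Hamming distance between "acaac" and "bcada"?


Comparing "acaac" and "bcada" position by position:
  Position 0: 'a' vs 'b' => differ
  Position 1: 'c' vs 'c' => same
  Position 2: 'a' vs 'a' => same
  Position 3: 'a' vs 'd' => differ
  Position 4: 'c' vs 'a' => differ
Total differences (Hamming distance): 3

3


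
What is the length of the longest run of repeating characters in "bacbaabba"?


Input: "bacbaabba"
Scanning for longest run:
  Position 1 ('a'): new char, reset run to 1
  Position 2 ('c'): new char, reset run to 1
  Position 3 ('b'): new char, reset run to 1
  Position 4 ('a'): new char, reset run to 1
  Position 5 ('a'): continues run of 'a', length=2
  Position 6 ('b'): new char, reset run to 1
  Position 7 ('b'): continues run of 'b', length=2
  Position 8 ('a'): new char, reset run to 1
Longest run: 'a' with length 2

2


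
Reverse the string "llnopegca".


Input: llnopegca
Reading characters right to left:
  Position 8: 'a'
  Position 7: 'c'
  Position 6: 'g'
  Position 5: 'e'
  Position 4: 'p'
  Position 3: 'o'
  Position 2: 'n'
  Position 1: 'l'
  Position 0: 'l'
Reversed: acgeponll

acgeponll


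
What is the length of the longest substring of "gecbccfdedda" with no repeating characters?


Input: "gecbccfdedda"
Sliding window (track last position of each char):
  Position 0 ('g'): window [0,0] length 1 -- new best
  Position 1 ('e'): window [0,1] length 2 -- new best
  Position 2 ('c'): window [0,2] length 3 -- new best
  Position 3 ('b'): window [0,3] length 4 -- new best
  Position 4 ('c'): repeat (last at 2), move window start to 3
  Position 4 ('c'): window [3,4] length 2
  Position 5 ('c'): repeat (last at 4), move window start to 5
  Position 5 ('c'): window [5,5] length 1
  Position 6 ('f'): window [5,6] length 2
  Position 7 ('d'): window [5,7] length 3
  Position 8 ('e'): window [5,8] length 4
  Position 9 ('d'): repeat (last at 7), move window start to 8
  Position 9 ('d'): window [8,9] length 2
  Position 10 ('d'): repeat (last at 9), move window start to 10
  Position 10 ('d'): window [10,10] length 1
  Position 11 ('a'): window [10,11] length 2
Longest substring with no repeats: "gecb" with length 4

4
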